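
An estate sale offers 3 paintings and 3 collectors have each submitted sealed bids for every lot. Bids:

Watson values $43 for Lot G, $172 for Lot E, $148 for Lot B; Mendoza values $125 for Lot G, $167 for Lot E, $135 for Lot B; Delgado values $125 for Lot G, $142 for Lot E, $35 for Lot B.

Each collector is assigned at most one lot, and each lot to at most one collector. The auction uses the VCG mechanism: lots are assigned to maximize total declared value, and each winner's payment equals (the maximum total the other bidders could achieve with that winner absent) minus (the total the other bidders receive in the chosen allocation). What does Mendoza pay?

Efficient allocation: Watson→Lot B ($148), Mendoza→Lot E ($167), Delgado→Lot G ($125); total welfare W = $440.
Mendoza receives Lot E at value $167, so the others get W − 167 = $273.
Without Mendoza: best allocation of the remaining 2 bidders over all 3 lots is Watson→Lot E ($172), Delgado→Lot G ($125), total $297.
VCG payment = (others' best without Mendoza) − (others' welfare with Mendoza) = 297 − 273 = $24.

Mendoza pays $24.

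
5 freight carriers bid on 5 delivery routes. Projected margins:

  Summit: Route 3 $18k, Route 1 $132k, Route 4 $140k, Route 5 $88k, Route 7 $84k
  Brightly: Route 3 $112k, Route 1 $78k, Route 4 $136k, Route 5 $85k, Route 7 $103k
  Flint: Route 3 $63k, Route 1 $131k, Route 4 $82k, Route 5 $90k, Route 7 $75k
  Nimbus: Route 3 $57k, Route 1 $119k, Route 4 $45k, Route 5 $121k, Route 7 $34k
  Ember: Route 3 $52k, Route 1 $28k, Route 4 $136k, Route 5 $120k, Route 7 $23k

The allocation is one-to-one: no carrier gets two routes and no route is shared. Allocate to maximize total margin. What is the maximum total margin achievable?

Optimal: Summit→Route 7 ($84k), Brightly→Route 3 ($112k), Flint→Route 1 ($131k), Nimbus→Route 5 ($121k), Ember→Route 4 ($136k) — total 84+112+131+121+136 = $584k.
Row-greedy (each carrier in turn takes its best remaining route) gives $527k, worse by 57.

Maximum total: $584k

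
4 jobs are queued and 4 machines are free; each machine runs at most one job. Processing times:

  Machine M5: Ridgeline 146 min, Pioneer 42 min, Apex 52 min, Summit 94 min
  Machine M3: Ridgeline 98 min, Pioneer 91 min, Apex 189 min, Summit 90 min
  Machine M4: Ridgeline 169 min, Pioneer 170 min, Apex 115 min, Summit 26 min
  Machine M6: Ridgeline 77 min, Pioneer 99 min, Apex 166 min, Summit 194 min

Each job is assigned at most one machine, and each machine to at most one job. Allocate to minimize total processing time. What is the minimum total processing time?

Minimum total: 246 min

Optimal: Ridgeline→Machine M6 (77 min), Pioneer→Machine M3 (91 min), Apex→Machine M5 (52 min), Summit→Machine M4 (26 min) — total 77+91+52+26 = 246 min.
Row-greedy (each job in turn takes its cheapest remaining machine) gives 324 min, worse by 78.
Swapping Summit↔Ridgeline (Summit→Machine M6 194 min, Ridgeline→Machine M4 169 min) adds 260.
No other one-to-one assignment undercuts 246 min.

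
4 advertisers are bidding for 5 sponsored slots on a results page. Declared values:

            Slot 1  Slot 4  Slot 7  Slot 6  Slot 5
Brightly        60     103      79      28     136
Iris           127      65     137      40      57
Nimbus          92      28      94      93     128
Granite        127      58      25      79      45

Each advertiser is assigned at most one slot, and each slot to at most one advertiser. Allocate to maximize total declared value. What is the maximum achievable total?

Optimal: Brightly→Slot 4 ($103), Iris→Slot 7 ($137), Nimbus→Slot 5 ($128), Granite→Slot 1 ($127) — total 103+137+128+127 = $495.
Max-entry greedy (repeatedly take the single best remaining cell) gives $493, worse by 2.
Next-best assignment: Brightly→Slot 5, Iris→Slot 7, Nimbus→Slot 6, Granite→Slot 1 = $493.

Max total: $495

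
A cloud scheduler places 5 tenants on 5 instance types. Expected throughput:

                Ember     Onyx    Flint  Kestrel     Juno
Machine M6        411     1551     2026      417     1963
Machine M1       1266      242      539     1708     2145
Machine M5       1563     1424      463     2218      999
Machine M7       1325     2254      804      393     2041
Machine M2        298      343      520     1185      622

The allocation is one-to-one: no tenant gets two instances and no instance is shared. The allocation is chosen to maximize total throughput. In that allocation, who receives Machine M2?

Kestrel receives Machine M2.

Optimal: Ember→Machine M5 (1563 ops/s), Onyx→Machine M7 (2254 ops/s), Flint→Machine M6 (2026 ops/s), Kestrel→Machine M2 (1185 ops/s), Juno→Machine M1 (2145 ops/s) — total 1563+2254+2026+1185+2145 = 9173 ops/s.
Max-entry greedy (repeatedly take the single best remaining cell) gives 8941 ops/s, worse by 232.
Next-best assignment: Ember→Machine M2, Onyx→Machine M7, Flint→Machine M6, Kestrel→Machine M5, Juno→Machine M1 = 8941 ops/s.
Swapping Kestrel↔Ember (Kestrel→Machine M5 2218 ops/s, Ember→Machine M2 298 ops/s) loses 232.
No other one-to-one assignment exceeds 9173 ops/s.
Kestrel's own top instance is Machine M5 (2218 ops/s), but forcing Kestrel→Machine M5 and reassigning the rest optimally gives only 8941 ops/s — worse by 232.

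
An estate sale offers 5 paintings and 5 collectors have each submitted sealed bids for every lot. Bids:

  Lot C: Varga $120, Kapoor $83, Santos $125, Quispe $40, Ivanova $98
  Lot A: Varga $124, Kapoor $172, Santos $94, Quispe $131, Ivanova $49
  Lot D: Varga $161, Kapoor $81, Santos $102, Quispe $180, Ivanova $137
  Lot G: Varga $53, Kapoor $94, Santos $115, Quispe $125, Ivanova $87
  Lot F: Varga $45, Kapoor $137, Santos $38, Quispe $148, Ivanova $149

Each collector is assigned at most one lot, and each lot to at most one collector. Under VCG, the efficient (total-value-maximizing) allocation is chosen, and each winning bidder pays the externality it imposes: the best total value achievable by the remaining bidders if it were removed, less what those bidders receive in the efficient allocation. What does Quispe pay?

Quispe pays $51.

Efficient allocation: Varga→Lot C ($120), Kapoor→Lot A ($172), Santos→Lot G ($115), Quispe→Lot D ($180), Ivanova→Lot F ($149); total welfare W = $736.
Quispe receives Lot D at value $180, so the others get W − 180 = $556.
Without Quispe: best allocation of the remaining 4 bidders over all 5 lots is Varga→Lot D ($161), Kapoor→Lot A ($172), Santos→Lot C ($125), Ivanova→Lot F ($149), total $607.
VCG payment = (others' best without Quispe) − (others' welfare with Quispe) = 607 − 556 = $51.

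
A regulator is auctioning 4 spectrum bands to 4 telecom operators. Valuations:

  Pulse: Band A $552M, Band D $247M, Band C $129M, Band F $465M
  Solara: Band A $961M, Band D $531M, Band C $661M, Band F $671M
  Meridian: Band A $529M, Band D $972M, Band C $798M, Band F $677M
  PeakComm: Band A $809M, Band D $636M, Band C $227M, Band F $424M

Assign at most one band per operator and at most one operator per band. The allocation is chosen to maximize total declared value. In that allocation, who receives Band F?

Pulse receives Band F.

This is a one-to-one assignment (maximum-weight bipartite matching).
Optimal: Pulse→Band F ($465M), Solara→Band C ($661M), Meridian→Band D ($972M), PeakComm→Band A ($809M) — total 465+661+972+809 = $2907M.
Max-entry greedy (repeatedly take the single best remaining cell) gives $2625M, worse by 282.
Swapping Meridian↔Solara (Meridian→Band C $798M, Solara→Band D $531M) loses 304.
Checked against all permutations: $2907M is optimal.
Pulse's own top band is Band A ($552M), but forcing Pulse→Band A and reassigning the rest optimally gives only $2657M — worse by 250.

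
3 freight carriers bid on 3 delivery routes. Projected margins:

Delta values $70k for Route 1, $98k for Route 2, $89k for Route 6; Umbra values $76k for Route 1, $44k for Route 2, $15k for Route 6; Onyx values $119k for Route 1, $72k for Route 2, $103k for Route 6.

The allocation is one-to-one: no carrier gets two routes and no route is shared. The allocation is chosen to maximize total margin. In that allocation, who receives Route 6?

Optimal: Delta→Route 2 ($98k), Umbra→Route 1 ($76k), Onyx→Route 6 ($103k) — total 98+76+103 = $277k.
Column-greedy (each route in turn goes to its best remaining carrier) gives $232k, worse by 45.
Next-best assignment: Delta→Route 6, Umbra→Route 2, Onyx→Route 1 = $252k.
No other one-to-one assignment exceeds $277k.
Onyx's own top route is Route 1 ($119k), but forcing Onyx→Route 1 and reassigning the rest optimally gives only $252k — worse by 25.

Onyx receives Route 6.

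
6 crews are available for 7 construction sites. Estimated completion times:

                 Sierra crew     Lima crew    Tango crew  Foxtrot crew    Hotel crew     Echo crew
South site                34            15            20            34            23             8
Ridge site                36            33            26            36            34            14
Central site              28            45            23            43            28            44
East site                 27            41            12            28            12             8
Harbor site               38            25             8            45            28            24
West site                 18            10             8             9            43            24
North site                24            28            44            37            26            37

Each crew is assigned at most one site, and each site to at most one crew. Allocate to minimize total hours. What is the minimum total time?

Optimal: Sierra crew→North site (24 hours), Lima crew→South site (15 hours), Tango crew→Harbor site (8 hours), Foxtrot crew→West site (9 hours), Hotel crew→East site (12 hours), Echo crew→Ridge site (14 hours) — total 24+15+8+9+12+14 = 82 hours.
Row-greedy (each crew in turn takes its cheapest remaining site) gives 109 hours, worse by 27.
Checked against all permutations: 82 hours is optimal.

Min total: 82 hours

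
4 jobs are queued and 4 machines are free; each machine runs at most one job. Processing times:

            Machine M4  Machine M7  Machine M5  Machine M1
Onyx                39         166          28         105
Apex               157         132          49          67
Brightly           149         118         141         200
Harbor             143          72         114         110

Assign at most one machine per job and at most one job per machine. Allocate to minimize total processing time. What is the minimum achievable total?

Min total: 316 min

This is a one-to-one assignment (minimum-cost bipartite matching).
Optimal: Onyx→Machine M4 (39 min), Apex→Machine M5 (49 min), Brightly→Machine M7 (118 min), Harbor→Machine M1 (110 min) — total 39+49+118+110 = 316 min.
Row-greedy (each job in turn takes its cheapest remaining machine) gives 356 min, worse by 40.
Swapping Brightly↔Onyx (Brightly→Machine M4 149 min, Onyx→Machine M7 166 min) adds 158.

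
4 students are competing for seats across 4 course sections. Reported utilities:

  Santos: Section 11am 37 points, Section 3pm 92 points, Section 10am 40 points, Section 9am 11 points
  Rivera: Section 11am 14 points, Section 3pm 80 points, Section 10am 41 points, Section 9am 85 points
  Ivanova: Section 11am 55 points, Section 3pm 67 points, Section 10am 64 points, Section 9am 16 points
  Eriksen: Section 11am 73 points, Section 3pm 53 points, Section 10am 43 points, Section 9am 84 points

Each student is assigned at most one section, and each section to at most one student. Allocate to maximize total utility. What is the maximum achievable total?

Optimal: Santos→Section 3pm (92 points), Rivera→Section 9am (85 points), Ivanova→Section 10am (64 points), Eriksen→Section 11am (73 points) — total 92+85+64+73 = 314 points.
No other one-to-one assignment exceeds 314 points.

Max total: 314 points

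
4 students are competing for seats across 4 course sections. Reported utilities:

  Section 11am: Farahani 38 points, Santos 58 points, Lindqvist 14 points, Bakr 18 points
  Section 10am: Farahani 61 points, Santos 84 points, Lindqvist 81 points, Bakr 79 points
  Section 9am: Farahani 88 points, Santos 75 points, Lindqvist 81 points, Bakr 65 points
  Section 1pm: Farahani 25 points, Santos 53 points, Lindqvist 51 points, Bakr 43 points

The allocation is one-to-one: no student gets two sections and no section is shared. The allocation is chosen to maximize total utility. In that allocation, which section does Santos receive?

Santos receives Section 11am.

Treat this as an assignment problem: match each student to one section.
Optimal: Farahani→Section 9am (88 points), Santos→Section 11am (58 points), Lindqvist→Section 1pm (51 points), Bakr→Section 10am (79 points) — total 88+58+51+79 = 276 points.
Row-greedy (each student in turn takes its best remaining section) gives 241 points, worse by 35.
Next-best assignment: Farahani→Section 9am, Santos→Section 11am, Lindqvist→Section 10am, Bakr→Section 1pm = 270 points.
Swapping Bakr↔Santos (Bakr→Section 11am 18 points, Santos→Section 10am 84 points) loses 35.
Santos's own top section is Section 10am (84 points), but forcing Santos→Section 10am and reassigning the rest optimally gives only 246 points — worse by 30.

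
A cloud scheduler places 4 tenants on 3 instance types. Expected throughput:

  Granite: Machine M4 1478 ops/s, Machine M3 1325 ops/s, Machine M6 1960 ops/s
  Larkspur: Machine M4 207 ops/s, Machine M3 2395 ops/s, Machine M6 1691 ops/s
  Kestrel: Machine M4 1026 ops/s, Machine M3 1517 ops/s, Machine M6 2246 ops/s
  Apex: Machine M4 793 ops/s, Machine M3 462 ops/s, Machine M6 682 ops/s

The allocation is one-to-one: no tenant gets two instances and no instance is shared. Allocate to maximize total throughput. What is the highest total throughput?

Maximum total: 6119 ops/s

This is a one-to-one assignment (maximum-weight bipartite matching).
Optimal: Granite→Machine M4 (1478 ops/s), Larkspur→Machine M3 (2395 ops/s), Kestrel→Machine M6 (2246 ops/s) — total 1478+2395+2246 = 6119 ops/s.
Row-greedy (each tenant in turn takes its best remaining instance) gives 5381 ops/s, worse by 738.
Swapping Granite↔Larkspur (Granite→Machine M3 1325 ops/s, Larkspur→Machine M4 207 ops/s) loses 2341.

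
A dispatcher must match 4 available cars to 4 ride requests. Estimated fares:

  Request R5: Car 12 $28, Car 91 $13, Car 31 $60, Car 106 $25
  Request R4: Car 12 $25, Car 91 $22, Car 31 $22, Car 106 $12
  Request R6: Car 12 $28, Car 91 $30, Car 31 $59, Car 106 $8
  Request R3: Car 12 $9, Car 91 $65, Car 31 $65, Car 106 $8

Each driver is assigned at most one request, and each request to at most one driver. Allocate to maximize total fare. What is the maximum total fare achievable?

Optimal: Car 12→Request R4 ($25), Car 91→Request R3 ($65), Car 31→Request R6 ($59), Car 106→Request R5 ($25) — total 25+65+59+25 = $174.
Row-greedy (each driver in turn takes its best remaining request) gives $164, worse by 10.
No other one-to-one assignment exceeds $174.

Max total: $174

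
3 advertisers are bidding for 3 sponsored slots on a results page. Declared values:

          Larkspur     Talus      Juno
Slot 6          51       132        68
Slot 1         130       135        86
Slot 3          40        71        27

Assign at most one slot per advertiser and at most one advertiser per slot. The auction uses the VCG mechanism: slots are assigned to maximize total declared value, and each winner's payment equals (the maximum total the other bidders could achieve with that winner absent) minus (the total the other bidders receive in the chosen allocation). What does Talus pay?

Talus pays $41.

Efficient allocation: Larkspur→Slot 1 ($130), Talus→Slot 6 ($132), Juno→Slot 3 ($27); total welfare W = $289.
Talus receives Slot 6 at value $132, so the others get W − 132 = $157.
Without Talus: best allocation of the remaining 2 bidders over all 3 slots is Larkspur→Slot 1 ($130), Juno→Slot 6 ($68), total $198.
VCG payment = (others' best without Talus) − (others' welfare with Talus) = 198 − 157 = $41.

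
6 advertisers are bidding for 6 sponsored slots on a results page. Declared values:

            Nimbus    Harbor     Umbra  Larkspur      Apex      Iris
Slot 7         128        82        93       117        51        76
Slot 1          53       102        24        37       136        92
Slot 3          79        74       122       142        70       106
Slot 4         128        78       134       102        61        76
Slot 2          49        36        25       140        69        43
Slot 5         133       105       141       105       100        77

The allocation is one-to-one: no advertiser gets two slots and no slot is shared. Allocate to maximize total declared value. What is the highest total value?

Maximum total: $749

Optimal: Nimbus→Slot 7 ($128), Harbor→Slot 5 ($105), Umbra→Slot 4 ($134), Larkspur→Slot 2 ($140), Apex→Slot 1 ($136), Iris→Slot 3 ($106) — total 128+105+134+140+136+106 = $749.
Column-greedy (each slot in turn goes to its best remaining advertiser) gives $688, worse by 61.
Next-best assignment: Nimbus→Slot 4, Harbor→Slot 7, Umbra→Slot 5, Larkspur→Slot 2, Apex→Slot 1, Iris→Slot 3 = $733.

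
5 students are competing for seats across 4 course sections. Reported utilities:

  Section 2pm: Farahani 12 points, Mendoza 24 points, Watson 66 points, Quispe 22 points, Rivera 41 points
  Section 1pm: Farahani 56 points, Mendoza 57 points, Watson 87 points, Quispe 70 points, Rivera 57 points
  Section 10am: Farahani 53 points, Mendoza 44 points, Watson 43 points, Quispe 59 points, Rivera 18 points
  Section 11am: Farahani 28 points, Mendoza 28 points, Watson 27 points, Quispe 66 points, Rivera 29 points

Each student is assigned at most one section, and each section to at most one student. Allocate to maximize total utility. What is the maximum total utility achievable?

Optimal: Rivera→Section 2pm (41 points), Watson→Section 1pm (87 points), Farahani→Section 10am (53 points), Quispe→Section 11am (66 points) — total 41+87+53+66 = 247 points.
Row-greedy (each student in turn takes its best remaining section) gives 232 points, worse by 15.
Next-best assignment: Watson→Section 2pm, Mendoza→Section 1pm, Farahani→Section 10am, Quispe→Section 11am = 242 points.

Max total: 247 points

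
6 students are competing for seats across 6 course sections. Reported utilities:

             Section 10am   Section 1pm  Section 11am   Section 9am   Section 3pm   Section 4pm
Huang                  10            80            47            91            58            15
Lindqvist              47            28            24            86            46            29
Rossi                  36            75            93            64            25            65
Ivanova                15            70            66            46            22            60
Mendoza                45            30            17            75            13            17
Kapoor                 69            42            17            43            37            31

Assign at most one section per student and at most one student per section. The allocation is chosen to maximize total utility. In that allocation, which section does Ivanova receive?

Ivanova receives Section 4pm.

Optimal: Huang→Section 1pm (80 points), Lindqvist→Section 3pm (46 points), Rossi→Section 11am (93 points), Ivanova→Section 4pm (60 points), Mendoza→Section 9am (75 points), Kapoor→Section 10am (69 points) — total 80+46+93+60+75+69 = 423 points.
Column-greedy (each section in turn goes to its best remaining student) gives 367 points, worse by 56.
No other one-to-one assignment exceeds 423 points.
Ivanova's own top section is Section 1pm (70 points), but forcing Ivanova→Section 1pm and reassigning the rest optimally gives only 394 points — worse by 29.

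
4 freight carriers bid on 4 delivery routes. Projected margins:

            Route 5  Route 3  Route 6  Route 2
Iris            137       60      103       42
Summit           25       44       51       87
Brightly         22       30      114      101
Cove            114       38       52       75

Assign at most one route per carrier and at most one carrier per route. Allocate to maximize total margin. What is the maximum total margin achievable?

Optimal: Iris→Route 5 ($137k), Summit→Route 2 ($87k), Brightly→Route 6 ($114k), Cove→Route 3 ($38k) — total 137+87+114+38 = $376k.
Column-greedy (each route in turn goes to its best remaining carrier) gives $370k, worse by 6.
Next-best assignment: Iris→Route 3, Summit→Route 2, Brightly→Route 6, Cove→Route 5 = $375k.

Max total: $376k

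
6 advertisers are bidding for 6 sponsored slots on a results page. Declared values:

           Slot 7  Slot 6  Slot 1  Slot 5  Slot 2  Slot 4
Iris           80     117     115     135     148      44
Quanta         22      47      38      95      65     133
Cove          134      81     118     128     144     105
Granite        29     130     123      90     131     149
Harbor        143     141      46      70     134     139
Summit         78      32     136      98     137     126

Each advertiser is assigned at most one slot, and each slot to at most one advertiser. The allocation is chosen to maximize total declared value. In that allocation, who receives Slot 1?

Optimal: Iris→Slot 5 ($135), Quanta→Slot 4 ($133), Cove→Slot 2 ($144), Granite→Slot 6 ($130), Harbor→Slot 7 ($143), Summit→Slot 1 ($136) — total 135+133+144+130+143+136 = $821.
Row-greedy (each advertiser in turn takes its best remaining slot) gives $751, worse by 70.
Next-best assignment: Iris→Slot 2, Quanta→Slot 4, Cove→Slot 5, Granite→Slot 6, Harbor→Slot 7, Summit→Slot 1 = $818.
Every other assignment is strictly worse.
Summit's own top slot is Slot 2 ($137), but forcing Summit→Slot 2 and reassigning the rest optimally gives only $803 — worse by 18.

Summit receives Slot 1.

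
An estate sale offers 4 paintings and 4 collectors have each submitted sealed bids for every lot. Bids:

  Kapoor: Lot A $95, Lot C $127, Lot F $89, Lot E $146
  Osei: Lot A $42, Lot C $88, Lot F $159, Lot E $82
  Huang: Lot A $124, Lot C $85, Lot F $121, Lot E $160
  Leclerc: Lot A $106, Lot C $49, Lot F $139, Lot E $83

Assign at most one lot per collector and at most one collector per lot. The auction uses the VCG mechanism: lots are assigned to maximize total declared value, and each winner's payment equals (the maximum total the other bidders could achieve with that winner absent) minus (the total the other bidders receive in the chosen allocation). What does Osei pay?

Efficient allocation: Kapoor→Lot C ($127), Osei→Lot F ($159), Huang→Lot E ($160), Leclerc→Lot A ($106); total welfare W = $552.
Osei receives Lot F at value $159, so the others get W − 159 = $393.
Without Osei: best allocation of the remaining 3 bidders over all 4 lots is Kapoor→Lot C ($127), Huang→Lot E ($160), Leclerc→Lot F ($139), total $426.
VCG payment = (others' best without Osei) − (others' welfare with Osei) = 426 − 393 = $33.

Osei pays $33.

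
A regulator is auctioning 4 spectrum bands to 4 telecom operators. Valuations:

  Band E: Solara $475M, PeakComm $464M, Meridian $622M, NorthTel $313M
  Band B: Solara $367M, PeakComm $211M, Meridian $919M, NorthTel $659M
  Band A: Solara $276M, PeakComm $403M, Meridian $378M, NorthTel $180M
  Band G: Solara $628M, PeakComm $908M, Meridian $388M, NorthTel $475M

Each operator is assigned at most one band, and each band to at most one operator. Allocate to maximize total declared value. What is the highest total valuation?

Optimal: Solara→Band E ($475M), PeakComm→Band G ($908M), Meridian→Band B ($919M), NorthTel→Band A ($180M) — total 475+908+919+180 = $2482M.
Swapping PeakComm↔Meridian (PeakComm→Band B $211M, Meridian→Band G $388M) loses 1228.
No other one-to-one assignment exceeds $2482M.

Maximum total: $2482M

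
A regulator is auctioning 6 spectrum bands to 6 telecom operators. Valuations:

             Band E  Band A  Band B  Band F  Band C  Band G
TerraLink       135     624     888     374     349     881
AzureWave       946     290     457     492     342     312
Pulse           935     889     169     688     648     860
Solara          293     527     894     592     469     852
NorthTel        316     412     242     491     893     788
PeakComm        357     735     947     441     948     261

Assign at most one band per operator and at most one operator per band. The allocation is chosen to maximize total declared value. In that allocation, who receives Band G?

This is a one-to-one assignment (maximum-weight bipartite matching).
Optimal: TerraLink→Band G ($881M), AzureWave→Band E ($946M), Pulse→Band A ($889M), Solara→Band F ($592M), NorthTel→Band C ($893M), PeakComm→Band B ($947M) — total 881+946+889+592+893+947 = $5148M.
Max-entry greedy (repeatedly take the single best remaining cell) gives $5049M, worse by 99.
TerraLink's own top band is Band B ($888M), but forcing TerraLink→Band B and reassigning the rest optimally gives only $5051M — worse by 97.

TerraLink receives Band G.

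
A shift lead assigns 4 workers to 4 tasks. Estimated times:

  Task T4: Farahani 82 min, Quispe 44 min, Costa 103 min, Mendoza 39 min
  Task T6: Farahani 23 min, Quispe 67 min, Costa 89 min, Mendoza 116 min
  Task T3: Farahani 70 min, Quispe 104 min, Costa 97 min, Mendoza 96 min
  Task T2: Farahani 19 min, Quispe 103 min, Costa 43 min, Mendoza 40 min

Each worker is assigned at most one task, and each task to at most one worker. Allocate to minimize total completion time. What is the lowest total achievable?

Optimal: Farahani→Task T6 (23 min), Quispe→Task T4 (44 min), Costa→Task T3 (97 min), Mendoza→Task T2 (40 min) — total 23+44+97+40 = 204 min.
Row-greedy (each worker in turn takes its cheapest remaining task) gives 248 min, worse by 44.
No other one-to-one assignment undercuts 204 min.

Minimum total: 204 min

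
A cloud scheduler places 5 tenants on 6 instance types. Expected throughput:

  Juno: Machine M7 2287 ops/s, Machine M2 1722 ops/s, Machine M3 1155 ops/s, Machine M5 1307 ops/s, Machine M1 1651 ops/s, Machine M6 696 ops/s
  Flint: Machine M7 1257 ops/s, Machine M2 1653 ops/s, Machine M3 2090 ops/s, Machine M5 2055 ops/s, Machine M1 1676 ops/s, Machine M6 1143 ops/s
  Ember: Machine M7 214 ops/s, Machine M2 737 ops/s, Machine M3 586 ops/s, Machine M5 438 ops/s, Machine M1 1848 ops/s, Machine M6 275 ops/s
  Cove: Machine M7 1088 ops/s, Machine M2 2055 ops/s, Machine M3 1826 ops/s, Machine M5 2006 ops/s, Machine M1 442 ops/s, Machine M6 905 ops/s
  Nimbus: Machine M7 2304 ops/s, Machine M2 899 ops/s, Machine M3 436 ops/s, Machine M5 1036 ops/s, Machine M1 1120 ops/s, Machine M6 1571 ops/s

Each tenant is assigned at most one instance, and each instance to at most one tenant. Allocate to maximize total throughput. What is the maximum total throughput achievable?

Maximum total: 9970 ops/s

This is a one-to-one assignment (maximum-weight bipartite matching).
Optimal: Juno→Machine M2 (1722 ops/s), Flint→Machine M3 (2090 ops/s), Ember→Machine M1 (1848 ops/s), Cove→Machine M5 (2006 ops/s), Nimbus→Machine M7 (2304 ops/s) — total 1722+2090+1848+2006+2304 = 9970 ops/s.
Max-entry greedy (repeatedly take the single best remaining cell) gives 9604 ops/s, worse by 366.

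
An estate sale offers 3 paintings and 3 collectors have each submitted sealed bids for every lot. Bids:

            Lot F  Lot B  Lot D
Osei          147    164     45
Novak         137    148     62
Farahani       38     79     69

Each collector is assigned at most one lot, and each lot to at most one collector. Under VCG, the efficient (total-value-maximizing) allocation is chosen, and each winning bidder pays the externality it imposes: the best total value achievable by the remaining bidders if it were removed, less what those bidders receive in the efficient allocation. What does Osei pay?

Osei pays $11.

Efficient allocation: Osei→Lot B ($164), Novak→Lot F ($137), Farahani→Lot D ($69); total welfare W = $370.
Osei receives Lot B at value $164, so the others get W − 164 = $206.
Without Osei: best allocation of the remaining 2 bidders over all 3 lots is Novak→Lot B ($148), Farahani→Lot D ($69), total $217.
VCG payment = (others' best without Osei) − (others' welfare with Osei) = 217 − 206 = $11.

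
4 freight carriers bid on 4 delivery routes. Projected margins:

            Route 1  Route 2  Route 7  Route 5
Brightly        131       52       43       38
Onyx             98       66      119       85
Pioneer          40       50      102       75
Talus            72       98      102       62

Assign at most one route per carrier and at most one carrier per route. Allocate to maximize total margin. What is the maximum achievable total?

Maximum total: $423k

This is the linear assignment problem.
Optimal: Brightly→Route 1 ($131k), Onyx→Route 7 ($119k), Pioneer→Route 5 ($75k), Talus→Route 2 ($98k) — total 131+119+75+98 = $423k.
Next-best assignment: Brightly→Route 1, Onyx→Route 5, Pioneer→Route 7, Talus→Route 2 = $416k.
Swapping Brightly↔Talus (Brightly→Route 2 $52k, Talus→Route 1 $72k) loses 105.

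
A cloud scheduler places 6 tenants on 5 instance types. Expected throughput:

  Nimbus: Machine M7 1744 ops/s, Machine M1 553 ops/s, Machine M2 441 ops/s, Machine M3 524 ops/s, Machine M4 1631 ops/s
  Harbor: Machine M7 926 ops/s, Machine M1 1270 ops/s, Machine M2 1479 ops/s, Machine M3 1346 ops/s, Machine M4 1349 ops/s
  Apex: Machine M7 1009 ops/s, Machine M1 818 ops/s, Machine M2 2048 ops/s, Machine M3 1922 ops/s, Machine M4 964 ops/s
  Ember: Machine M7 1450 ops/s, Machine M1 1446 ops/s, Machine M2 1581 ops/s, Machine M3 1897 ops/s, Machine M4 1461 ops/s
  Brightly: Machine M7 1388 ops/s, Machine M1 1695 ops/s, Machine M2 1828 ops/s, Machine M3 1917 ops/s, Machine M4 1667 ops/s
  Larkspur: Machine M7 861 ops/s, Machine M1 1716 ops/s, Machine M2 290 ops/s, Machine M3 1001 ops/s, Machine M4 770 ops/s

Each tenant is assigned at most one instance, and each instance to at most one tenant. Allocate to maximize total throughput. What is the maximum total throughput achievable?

Max total: 9072 ops/s

Optimal: Nimbus→Machine M7 (1744 ops/s), Larkspur→Machine M1 (1716 ops/s), Apex→Machine M2 (2048 ops/s), Ember→Machine M3 (1897 ops/s), Brightly→Machine M4 (1667 ops/s) — total 1744+1716+2048+1897+1667 = 9072 ops/s.
Row-greedy (each tenant in turn takes its best remaining instance) gives 8301 ops/s, worse by 771.
Swapping Larkspur↔Nimbus (Larkspur→Machine M7 861 ops/s, Nimbus→Machine M1 553 ops/s) loses 2046.
No other one-to-one assignment exceeds 9072 ops/s.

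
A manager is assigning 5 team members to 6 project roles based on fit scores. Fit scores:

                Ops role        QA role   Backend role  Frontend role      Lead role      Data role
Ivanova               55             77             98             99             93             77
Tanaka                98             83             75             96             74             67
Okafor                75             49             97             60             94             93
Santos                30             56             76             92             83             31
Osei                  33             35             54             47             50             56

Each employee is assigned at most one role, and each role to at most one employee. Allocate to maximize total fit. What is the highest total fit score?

Maximum total: 438 pts

Treat this as an assignment problem: match each employee to one role.
Optimal: Ivanova→Backend role (98 pts), Tanaka→Ops role (98 pts), Okafor→Lead role (94 pts), Santos→Frontend role (92 pts), Osei→Data role (56 pts) — total 98+98+94+92+56 = 438 pts.
Column-greedy (each role in turn goes to its best remaining employee) gives 414 pts, worse by 24.
Next-best assignment: Ivanova→Lead role, Tanaka→Ops role, Okafor→Backend role, Santos→Frontend role, Osei→Data role = 436 pts.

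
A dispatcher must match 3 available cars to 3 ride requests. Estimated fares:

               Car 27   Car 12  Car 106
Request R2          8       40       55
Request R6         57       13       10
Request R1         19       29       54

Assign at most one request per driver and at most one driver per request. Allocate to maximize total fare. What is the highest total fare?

Maximum total: $151

Optimal: Car 27→Request R6 ($57), Car 12→Request R2 ($40), Car 106→Request R1 ($54) — total 57+40+54 = $151.
Column-greedy (each request in turn goes to its best remaining driver) gives $141, worse by 10.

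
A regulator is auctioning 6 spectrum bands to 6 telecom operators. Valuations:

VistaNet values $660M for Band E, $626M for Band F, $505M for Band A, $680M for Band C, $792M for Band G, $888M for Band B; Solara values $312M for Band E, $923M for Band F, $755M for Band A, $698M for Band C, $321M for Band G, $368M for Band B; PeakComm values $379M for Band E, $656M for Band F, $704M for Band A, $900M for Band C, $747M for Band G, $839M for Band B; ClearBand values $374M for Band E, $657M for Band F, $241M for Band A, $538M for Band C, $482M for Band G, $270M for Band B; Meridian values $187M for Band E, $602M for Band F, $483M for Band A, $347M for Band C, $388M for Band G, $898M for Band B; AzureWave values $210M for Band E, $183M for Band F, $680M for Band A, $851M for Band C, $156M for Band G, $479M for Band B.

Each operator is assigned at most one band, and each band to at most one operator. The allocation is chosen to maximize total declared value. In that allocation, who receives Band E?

Optimal: VistaNet→Band E ($660M), Solara→Band A ($755M), PeakComm→Band G ($747M), ClearBand→Band F ($657M), Meridian→Band B ($898M), AzureWave→Band C ($851M) — total 660+755+747+657+898+851 = $4568M.
Max-entry greedy (repeatedly take the single best remaining cell) gives $4567M, worse by 1.
Swapping AzureWave↔PeakComm (AzureWave→Band G $156M, PeakComm→Band C $900M) loses 542.
Checked against all permutations: $4568M is optimal.
VistaNet's own top band is Band B ($888M), but forcing VistaNet→Band B and reassigning the rest optimally gives only $4266M — worse by 302.

VistaNet receives Band E.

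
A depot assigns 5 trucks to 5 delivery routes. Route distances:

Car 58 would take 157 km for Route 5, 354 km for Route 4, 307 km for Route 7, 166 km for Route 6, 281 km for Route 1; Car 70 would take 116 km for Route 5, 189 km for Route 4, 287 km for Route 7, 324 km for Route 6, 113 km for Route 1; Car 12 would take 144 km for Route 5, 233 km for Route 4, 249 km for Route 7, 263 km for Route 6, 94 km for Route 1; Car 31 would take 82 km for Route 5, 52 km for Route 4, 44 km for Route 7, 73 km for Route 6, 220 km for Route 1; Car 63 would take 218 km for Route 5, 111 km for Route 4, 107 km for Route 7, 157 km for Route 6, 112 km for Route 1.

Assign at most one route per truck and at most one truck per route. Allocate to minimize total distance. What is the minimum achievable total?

This is a one-to-one assignment (minimum-cost bipartite matching).
Optimal: Car 58→Route 6 (166 km), Car 70→Route 5 (116 km), Car 12→Route 1 (94 km), Car 31→Route 7 (44 km), Car 63→Route 4 (111 km) — total 166+116+94+44+111 = 531 km.
Row-greedy (each truck in turn takes its cheapest remaining route) gives 704 km, worse by 173.
Next-best assignment: Car 58→Route 6, Car 70→Route 5, Car 12→Route 1, Car 31→Route 4, Car 63→Route 7 = 535 km.
Every other assignment is strictly worse.

Minimum total: 531 km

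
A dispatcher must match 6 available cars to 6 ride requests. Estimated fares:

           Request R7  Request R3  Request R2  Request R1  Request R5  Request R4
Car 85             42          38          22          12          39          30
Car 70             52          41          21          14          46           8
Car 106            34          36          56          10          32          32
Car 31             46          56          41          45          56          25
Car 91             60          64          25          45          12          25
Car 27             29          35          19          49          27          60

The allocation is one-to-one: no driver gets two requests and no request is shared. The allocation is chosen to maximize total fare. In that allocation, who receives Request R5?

Optimal: Car 85→Request R5 ($39), Car 70→Request R7 ($52), Car 106→Request R2 ($56), Car 31→Request R1 ($45), Car 91→Request R3 ($64), Car 27→Request R4 ($60) — total 39+52+56+45+64+60 = $316.
Max-entry greedy (repeatedly take the single best remaining cell) gives $300, worse by 16.
Car 85's own top request is Request R7 ($42), but forcing Car 85→Request R7 and reassigning the rest optimally gives only $313 — worse by 3.

Car 85 receives Request R5.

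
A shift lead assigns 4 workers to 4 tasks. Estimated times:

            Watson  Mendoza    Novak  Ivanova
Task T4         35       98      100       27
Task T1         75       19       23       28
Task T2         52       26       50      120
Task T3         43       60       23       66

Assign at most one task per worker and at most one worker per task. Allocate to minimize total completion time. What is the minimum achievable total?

Min total: 112 min

This is the linear assignment problem.
Optimal: Watson→Task T4 (35 min), Mendoza→Task T2 (26 min), Novak→Task T3 (23 min), Ivanova→Task T1 (28 min) — total 35+26+23+28 = 112 min.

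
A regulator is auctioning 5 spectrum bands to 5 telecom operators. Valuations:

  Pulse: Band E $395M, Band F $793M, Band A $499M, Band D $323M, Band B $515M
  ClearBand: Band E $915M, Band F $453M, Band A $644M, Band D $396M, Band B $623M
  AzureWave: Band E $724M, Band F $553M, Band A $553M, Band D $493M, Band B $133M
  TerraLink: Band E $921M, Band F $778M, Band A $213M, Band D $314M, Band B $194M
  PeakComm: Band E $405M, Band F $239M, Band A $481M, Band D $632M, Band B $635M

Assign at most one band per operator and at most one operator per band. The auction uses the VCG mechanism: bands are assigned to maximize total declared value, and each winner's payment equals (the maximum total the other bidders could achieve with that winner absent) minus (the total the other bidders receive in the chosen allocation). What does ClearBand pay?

ClearBand pays $3M.

Efficient allocation: Pulse→Band F ($793M), ClearBand→Band B ($623M), AzureWave→Band A ($553M), TerraLink→Band E ($921M), PeakComm→Band D ($632M); total welfare W = $3522M.
ClearBand receives Band B at value $623M, so the others get W − 623 = $2899M.
Without ClearBand: best allocation of the remaining 4 bidders over all 5 bands is Pulse→Band F ($793M), AzureWave→Band A ($553M), TerraLink→Band E ($921M), PeakComm→Band B ($635M), total $2902M.
VCG payment = (others' best without ClearBand) − (others' welfare with ClearBand) = 2902 − 2899 = $3M.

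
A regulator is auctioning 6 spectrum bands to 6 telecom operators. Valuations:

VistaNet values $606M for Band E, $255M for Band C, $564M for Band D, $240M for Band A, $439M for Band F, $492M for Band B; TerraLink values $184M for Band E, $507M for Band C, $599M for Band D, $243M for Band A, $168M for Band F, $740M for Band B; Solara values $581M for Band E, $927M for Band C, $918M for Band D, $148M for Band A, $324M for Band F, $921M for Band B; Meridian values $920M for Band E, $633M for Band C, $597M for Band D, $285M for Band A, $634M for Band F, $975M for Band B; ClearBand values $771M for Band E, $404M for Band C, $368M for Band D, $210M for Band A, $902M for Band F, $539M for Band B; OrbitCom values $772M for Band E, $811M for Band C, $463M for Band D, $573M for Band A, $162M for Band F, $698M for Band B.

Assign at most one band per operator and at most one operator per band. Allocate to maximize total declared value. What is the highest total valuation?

Optimal: VistaNet→Band D ($564M), TerraLink→Band B ($740M), Solara→Band C ($927M), Meridian→Band E ($920M), ClearBand→Band F ($902M), OrbitCom→Band A ($573M) — total 564+740+927+920+902+573 = $4626M.
Row-greedy (each operator in turn takes its best remaining band) gives $3848M, worse by 778.
Every other assignment is strictly worse.

Maximum total: $4626M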